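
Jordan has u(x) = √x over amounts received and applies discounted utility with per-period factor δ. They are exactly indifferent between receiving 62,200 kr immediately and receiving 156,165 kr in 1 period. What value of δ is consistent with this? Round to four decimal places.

δ ≈ 0.6311

Indifference means u(62200) = δ · u(156165), so δ = u(62200)/u(156165).
Since u(x) = √x, δ = √(62200/156165) = 0.63111.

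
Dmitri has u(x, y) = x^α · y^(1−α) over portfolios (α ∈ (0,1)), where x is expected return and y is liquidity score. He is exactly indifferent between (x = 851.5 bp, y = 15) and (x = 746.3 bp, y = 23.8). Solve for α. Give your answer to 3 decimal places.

α ≈ 0.778

Indifference: 851.5^α · 15^(1−α) = 746.3^α · 23.8^(1−α).
Taking logs: α·ln 851.5 + (1−α)·ln 15 = α·ln 746.3 + (1−α)·ln 23.8, i.e. α·0.131872 = (1−α)·0.461635.
With A = 0.131872 and B = 0.461635: α·A = (1−α)·B, so α = B/(A+B) = 0.461635/0.593507 ≈ 0.778.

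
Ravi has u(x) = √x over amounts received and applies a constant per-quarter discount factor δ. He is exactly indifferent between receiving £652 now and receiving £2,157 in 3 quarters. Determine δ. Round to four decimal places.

δ ≈ 0.8192

Indifference means u(652) = δ^3 · u(2157), so δ^3 = u(652)/u(2157).
Since u(x) = √x, δ^3 = √(652/2157) = 0.54979.
So δ = 0.54979^(1/3) ≈ 0.8192.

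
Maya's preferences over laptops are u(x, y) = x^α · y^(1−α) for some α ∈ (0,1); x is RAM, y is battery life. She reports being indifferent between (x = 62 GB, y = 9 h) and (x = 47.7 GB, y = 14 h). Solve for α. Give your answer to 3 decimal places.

Indifference: 62^α · 9^(1−α) = 47.7^α · 14^(1−α).
(62/47.7)^α = (14/9)^(1−α); take logs: α·ln(62/47.7) = (1−α)·ln(14/9), i.e. α·0.262203 = (1−α)·0.441833.
With A = 0.262203 and B = 0.441833: α·A = (1−α)·B, so α = B/(A+B) = 0.441833/0.704036 ≈ 0.628.

α ≈ 0.628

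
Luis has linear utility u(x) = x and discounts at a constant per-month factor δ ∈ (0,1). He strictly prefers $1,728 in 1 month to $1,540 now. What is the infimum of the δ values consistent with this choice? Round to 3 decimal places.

The preference means 1540 < δ·1728.
So δ > 1540/1728 = 0.89120.

δ > 0.891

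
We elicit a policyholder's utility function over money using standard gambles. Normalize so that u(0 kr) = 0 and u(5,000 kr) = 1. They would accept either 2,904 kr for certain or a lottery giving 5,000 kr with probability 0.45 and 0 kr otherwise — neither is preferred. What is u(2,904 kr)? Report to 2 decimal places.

The indifference gives u(2,904 kr) = 0.45·u(5,000 kr) + 0.55·u(0 kr) = 0.45·1 + 0.55·0 = 0.45.

0.45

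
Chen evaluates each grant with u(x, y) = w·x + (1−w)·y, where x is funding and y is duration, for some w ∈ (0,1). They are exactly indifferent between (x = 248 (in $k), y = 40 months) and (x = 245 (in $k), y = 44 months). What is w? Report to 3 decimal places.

Indifference: w·248 + (1−w)·40 = w·245 + (1−w)·44.
Rearranging, 3·w − 4·(1−w) = 0.
Hence w = 4/(3+4) = 4/7 = 0.571.

w = 0.571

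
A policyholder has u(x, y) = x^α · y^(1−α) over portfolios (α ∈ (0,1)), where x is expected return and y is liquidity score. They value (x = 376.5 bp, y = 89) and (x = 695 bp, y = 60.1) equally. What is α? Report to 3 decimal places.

α ≈ 0.390

Indifference: 376.5^α · 89^(1−α) = 695^α · 60.1^(1−α).
(376.5/695)^α = (60.1/89)^(1−α); take logs: α·ln(376.5/695) = (1−α)·ln(60.1/89), i.e. α·-0.612994 = (1−α)·-0.392627.
With A = -0.612994 and B = -0.392627: α·A = (1−α)·B, so α = B/(A+B) = -0.392627/-1.005621 ≈ 0.390.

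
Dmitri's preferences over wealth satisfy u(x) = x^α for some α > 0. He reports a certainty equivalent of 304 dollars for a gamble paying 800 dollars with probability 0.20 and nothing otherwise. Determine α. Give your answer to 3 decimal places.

EU(lottery) = 0.20·800^α + 0.80·0 = 0.20·800^α.
Equating: 304^α = 0.20·800^α, i.e. 0.3800^α = 0.20.
Taking logs: α·ln(304/800) = ln(0.20), so α = -1.609438 / -0.967584 ≈ 1.663.

α ≈ 1.663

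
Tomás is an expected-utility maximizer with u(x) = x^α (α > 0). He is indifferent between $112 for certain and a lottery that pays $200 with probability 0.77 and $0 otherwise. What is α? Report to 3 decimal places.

The lottery's expected utility is 0.77·u(200) + 0.23·u(0) = 0.77·200^α (since u(0) = 0 for α > 0).
Setting u(112) equal to that: 112^α = 0.77·200^α ⇒ (112/200)^α = 0.77.
α = ln(0.77) / ln(112/200) = -0.261365/-0.579818 ≈ 0.451.

α ≈ 0.451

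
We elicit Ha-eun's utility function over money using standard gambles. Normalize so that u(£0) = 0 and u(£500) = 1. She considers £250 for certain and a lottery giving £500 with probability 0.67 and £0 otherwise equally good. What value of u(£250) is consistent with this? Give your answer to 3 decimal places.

0.670

u(£250) equals the lottery's expected utility: 0.67·1 + 0.33·0 = 0.67.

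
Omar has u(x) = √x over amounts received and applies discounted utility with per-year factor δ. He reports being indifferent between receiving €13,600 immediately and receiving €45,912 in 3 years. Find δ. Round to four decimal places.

δ ≈ 0.8165

Indifference means u(13600) = δ^3 · u(45912), so δ^3 = u(13600)/u(45912).
Since u(x) = √x, δ^3 = √(13600/45912) = 0.54426.
Taking the cube root: δ = 0.54426^(1/3) ≈ 0.8165.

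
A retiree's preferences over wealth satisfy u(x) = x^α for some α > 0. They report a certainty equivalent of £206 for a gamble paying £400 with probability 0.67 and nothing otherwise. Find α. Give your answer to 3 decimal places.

Since u(0) = 0, the lottery's EU is 0.67·400^α.
Setting u(206) equal to that: 206^α = 0.67·400^α ⇒ (206/400)^α = 0.67.
Take logs: α = ln 0.67 / ln(206/400) ≈ 0.60350.

α ≈ 0.604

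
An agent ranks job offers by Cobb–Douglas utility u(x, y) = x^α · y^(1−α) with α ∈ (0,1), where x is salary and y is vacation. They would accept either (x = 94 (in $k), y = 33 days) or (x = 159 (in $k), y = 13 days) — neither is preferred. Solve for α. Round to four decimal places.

Set the two utilities equal: 94^α·33^(1−α) = 159^α·13^(1−α).
Taking logs: α·ln 94 + (1−α)·ln 33 = α·ln 159 + (1−α)·ln 13, i.e. α·-0.5256094 = (1−α)·-0.9315582.
So α/(1−α) = (-0.9315582)/(-0.5256094) = 1.7723393, and α = 1.7723393/2.7723393 ≈ 0.6393.

α ≈ 0.6393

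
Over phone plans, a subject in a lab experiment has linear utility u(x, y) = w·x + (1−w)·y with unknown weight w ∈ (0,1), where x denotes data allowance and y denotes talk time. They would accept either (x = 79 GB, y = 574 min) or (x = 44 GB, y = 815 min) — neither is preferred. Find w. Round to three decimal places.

Indifference: w·79 + (1−w)·574 = w·44 + (1−w)·815.
w·(79−44) = (1−w)·(815−574), i.e. w·35 = (1−w)·241.
Hence w = 241/(35+241) = 241/276 = 0.873.

w = 0.873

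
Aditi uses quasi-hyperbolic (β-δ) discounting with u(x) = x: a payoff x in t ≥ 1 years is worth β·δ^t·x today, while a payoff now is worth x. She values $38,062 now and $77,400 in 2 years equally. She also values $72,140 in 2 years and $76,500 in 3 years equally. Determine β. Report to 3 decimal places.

The second indifference involves only future payoffs, so β cancels: β·δ^2·72140 = β·δ^3·76500, giving δ = 72140/76500 = 0.94301.
Substituting δ into 38062 = β·δ^2·77400: β = 38062/(68828.827) ≈ 0.553.

β ≈ 0.553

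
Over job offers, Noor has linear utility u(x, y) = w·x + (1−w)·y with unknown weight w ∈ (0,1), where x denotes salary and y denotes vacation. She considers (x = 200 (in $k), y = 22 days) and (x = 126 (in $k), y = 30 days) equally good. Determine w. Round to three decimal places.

Indifference: w·200 + (1−w)·22 = w·126 + (1−w)·30.
w·(200−126) = (1−w)·(30−22), i.e. w·74 = (1−w)·8.
Hence w = 8/(74+8) = 8/82 = 0.098.

w = 0.098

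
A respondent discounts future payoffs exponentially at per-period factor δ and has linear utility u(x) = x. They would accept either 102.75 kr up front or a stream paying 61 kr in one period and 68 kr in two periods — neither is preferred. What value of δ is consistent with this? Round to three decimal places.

δ ≈ 0.860

Present value of the stream is 61·δ + 68·δ². Indifference gives 61δ + 68δ² = 102.75.
So 68δ² + 61δ − 102.75 = 0.
By the quadratic formula (taking the positive root), δ = (−61 + √31669.00) / 136 ≈ 0.860.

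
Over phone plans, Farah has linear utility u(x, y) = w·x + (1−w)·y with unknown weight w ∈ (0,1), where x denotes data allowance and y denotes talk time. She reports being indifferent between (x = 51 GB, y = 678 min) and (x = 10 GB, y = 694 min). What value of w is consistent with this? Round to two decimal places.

w = 0.28

Indifference: w·51 + (1−w)·678 = w·10 + (1−w)·694.
Collecting terms: w·41 = (1−w)·16.
So w/(1−w) = 16/41 = 0.3902, giving w = 16/(41+16) = 0.28.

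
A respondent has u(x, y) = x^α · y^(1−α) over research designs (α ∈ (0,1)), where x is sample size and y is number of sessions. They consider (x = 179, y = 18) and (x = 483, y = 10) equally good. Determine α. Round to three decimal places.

Set the two utilities equal: 179^α·18^(1−α) = 483^α·10^(1−α).
Taking logs: α·ln 179 + (1−α)·ln 18 = α·ln 483 + (1−α)·ln 10, i.e. α·-0.992631 = (1−α)·-0.587787.
So α/(1−α) = (-0.587787)/(-0.992631) = 0.592151, and α = 0.592151/1.592151 ≈ 0.372.

α ≈ 0.372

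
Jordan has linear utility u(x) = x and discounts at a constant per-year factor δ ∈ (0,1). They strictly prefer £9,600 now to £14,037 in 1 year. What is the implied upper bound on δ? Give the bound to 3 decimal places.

δ < 0.684

Comparing present values: 9600 > δ·14037.
Dividing through by 14037 gives δ < 0.68391.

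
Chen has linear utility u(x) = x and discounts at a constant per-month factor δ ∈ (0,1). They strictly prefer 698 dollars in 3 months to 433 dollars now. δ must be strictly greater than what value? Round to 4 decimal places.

δ > 0.8529

Under u(x) = x this choice says 433 < δ^3·698.
So δ^3 > 433/698 = 0.62034; taking the cube root of both positive sides preserves the inequality.
δ > (433/698)^(1/3) ≈ 0.8529.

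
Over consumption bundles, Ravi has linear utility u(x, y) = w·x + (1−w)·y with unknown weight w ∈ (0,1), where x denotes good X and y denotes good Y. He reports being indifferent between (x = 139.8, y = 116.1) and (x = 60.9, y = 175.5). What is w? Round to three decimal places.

u(139.8,116.1) = u(60.9,175.5) means w·139.8 + (1−w)·116.1 = w·60.9 + (1−w)·175.5.
Rearranging, 78.9·w − 59.4·(1−w) = 0.
So w/(1−w) = 59.4/78.9 = 0.7529, giving w = 59.4/(78.9+59.4) = 0.430.

w = 0.430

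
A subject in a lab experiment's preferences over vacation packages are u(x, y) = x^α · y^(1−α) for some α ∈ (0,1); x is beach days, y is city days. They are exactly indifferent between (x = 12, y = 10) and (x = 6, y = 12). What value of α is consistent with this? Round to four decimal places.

Indifference: 12^α · 10^(1−α) = 6^α · 12^(1−α).
Rearrange to (12/6)^α = (12/10)^(1−α) and take logs: α·0.6931472 = (1−α)·0.1823216.
With A = 0.6931472 and B = 0.1823216: α·A = (1−α)·B, so α = B/(A+B) = 0.1823216/0.8754688 ≈ 0.2083.

α ≈ 0.2083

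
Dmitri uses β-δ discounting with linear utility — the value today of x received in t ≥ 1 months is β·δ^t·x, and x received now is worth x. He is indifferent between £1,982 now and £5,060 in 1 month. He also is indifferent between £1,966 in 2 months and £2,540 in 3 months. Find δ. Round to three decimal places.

δ ≈ 0.774

Both payoffs in the second observation are in the future, so β drops out: δ^2·1966 = δ^3·2540 ⇒ δ = 1966/2540 = 0.77402.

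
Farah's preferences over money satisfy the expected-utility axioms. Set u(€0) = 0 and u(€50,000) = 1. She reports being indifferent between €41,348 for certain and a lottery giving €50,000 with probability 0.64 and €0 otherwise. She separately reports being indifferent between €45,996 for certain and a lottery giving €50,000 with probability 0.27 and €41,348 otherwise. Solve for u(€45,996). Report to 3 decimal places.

0.737

From the first indifference, u(€41,348) = 0.64·u(€50,000) + 0.36·u(€0) = 0.64·1 + 0.36·0 = 0.64.
Then u(€45,996) = 0.27·u(€50,000) + 0.73·u(€41,348) = 0.27·1.00 + 0.73·0.64 = 0.7372.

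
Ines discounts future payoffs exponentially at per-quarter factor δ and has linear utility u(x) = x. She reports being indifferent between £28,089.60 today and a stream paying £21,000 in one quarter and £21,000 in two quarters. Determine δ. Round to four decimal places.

Equating present values: 28089.60 = 21000δ + 21000δ².
Rearranged: 21000δ² + 21000δ − 28089.60 = 0.
δ = (−21000 + √(21000² + 4·21000·28089.60)) / (2·21000) = (−21000 + √2800526400.00) / 42000 ≈ 0.7600.

δ ≈ 0.7600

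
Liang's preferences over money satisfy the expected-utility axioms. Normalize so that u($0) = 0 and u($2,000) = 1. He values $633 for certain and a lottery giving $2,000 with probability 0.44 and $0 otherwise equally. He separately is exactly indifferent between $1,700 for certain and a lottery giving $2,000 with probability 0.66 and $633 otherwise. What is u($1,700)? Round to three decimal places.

0.810

First, u($633) = 0.44·u($2,000) + 0.56·u($0) = 0.44.
The second indifference gives u($1,700) = 0.66·u($2,000) + 0.34·u($633) = 0.66·1.00 + 0.34·0.44 = 0.8096.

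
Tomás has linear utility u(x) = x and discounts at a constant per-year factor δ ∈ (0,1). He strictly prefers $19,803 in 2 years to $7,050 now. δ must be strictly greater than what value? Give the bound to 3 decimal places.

δ > 0.597

Comparing present values: 7050 < δ^2·19803.
Hence δ^2 > 7050/19803 = 0.35601, and x ↦ x^(1/2) is increasing on (0,∞).
δ > 0.35601^(1/2) = 0.597.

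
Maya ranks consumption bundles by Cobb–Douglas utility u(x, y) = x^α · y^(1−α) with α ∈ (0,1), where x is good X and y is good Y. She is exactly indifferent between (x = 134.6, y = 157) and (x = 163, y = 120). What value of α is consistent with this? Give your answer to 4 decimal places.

α ≈ 0.5840

Set the two utilities equal: 134.6^α·157^(1−α) = 163^α·120^(1−α).
Rearrange to (134.6/163)^α = (120/157)^(1−α) and take logs: α·-0.1914428 = (1−α)·-0.2687541.
With A = -0.1914428 and B = -0.2687541: α·A = (1−α)·B, so α = B/(A+B) = -0.2687541/-0.4601969 ≈ 0.5840.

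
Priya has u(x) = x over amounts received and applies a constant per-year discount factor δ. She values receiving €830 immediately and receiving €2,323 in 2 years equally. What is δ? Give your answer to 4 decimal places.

δ ≈ 0.5977

Equating discounted utilities: u(830) = δ^2·u(2323) ⇒ δ^2 = u(830)/u(2323).
With u(x) = x: δ^2 = 830/2323 = 0.35730.
Hence δ = (0.35730)^(1/2) = 0.597743.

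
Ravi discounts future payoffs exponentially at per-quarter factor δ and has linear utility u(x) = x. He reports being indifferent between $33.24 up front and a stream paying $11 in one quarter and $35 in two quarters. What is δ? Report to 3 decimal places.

δ ≈ 0.830

Equating present values: 33.24 = 11δ + 35δ².
That is, 35δ² + 11δ − 33.24 = 0, a quadratic in δ.
The positive root is δ = [−11 + √(11² + 4·35·33.24)] / (2·35) = (−11 + 69.098)/70 ≈ 0.830.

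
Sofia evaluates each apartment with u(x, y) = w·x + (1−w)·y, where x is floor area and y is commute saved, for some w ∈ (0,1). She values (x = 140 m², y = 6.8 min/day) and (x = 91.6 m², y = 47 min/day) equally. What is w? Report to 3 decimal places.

Equating utilities: w·140 + (1−w)·6.8 = w·91.6 + (1−w)·47.
w·(140−91.6) = (1−w)·(47−6.8), i.e. w·48.4 = (1−w)·40.2.
The marginal rate of substitution is 40.2/48.4, so w = 40.2/(48.4+40.2) = 0.454.

w = 0.454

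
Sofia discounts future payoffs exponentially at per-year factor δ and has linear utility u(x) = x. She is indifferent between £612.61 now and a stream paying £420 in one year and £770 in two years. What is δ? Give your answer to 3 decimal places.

The stream is worth 420δ + 770δ² today, so 420δ + 770δ² = 612.61.
That is, 770δ² + 420δ − 612.61 = 0, a quadratic in δ.
The positive root is δ = [−420 + √(420² + 4·770·612.61)] / (2·770) = (−420 + 1436.398)/1540 ≈ 0.660.

δ ≈ 0.660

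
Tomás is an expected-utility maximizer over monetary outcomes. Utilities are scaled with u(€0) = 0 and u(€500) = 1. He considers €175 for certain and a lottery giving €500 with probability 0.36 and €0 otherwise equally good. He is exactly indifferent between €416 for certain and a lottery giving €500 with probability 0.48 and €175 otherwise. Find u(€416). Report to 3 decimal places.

First, u(€175) = 0.36·u(€500) + 0.64·u(€0) = 0.36.
The second indifference gives u(€416) = 0.48·u(€500) + 0.52·u(€175) = 0.48·1.00 + 0.52·0.36 = 0.6672.

0.667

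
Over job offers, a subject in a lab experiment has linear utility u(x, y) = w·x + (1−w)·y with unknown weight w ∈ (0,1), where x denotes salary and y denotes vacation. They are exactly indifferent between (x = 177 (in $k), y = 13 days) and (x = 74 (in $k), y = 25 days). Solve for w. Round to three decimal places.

w = 0.104

Equating utilities: w·177 + (1−w)·13 = w·74 + (1−w)·25.
Rearranging, 103·w − 12·(1−w) = 0.
Hence w = 12/(103+12) = 12/115 = 0.104.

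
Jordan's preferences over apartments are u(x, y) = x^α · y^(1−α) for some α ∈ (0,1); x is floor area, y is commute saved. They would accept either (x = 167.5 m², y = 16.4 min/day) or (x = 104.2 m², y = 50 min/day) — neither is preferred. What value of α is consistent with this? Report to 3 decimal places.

α ≈ 0.701

The Cobb–Douglas utilities coincide, so 167.5^α·16.4^(1−α) = 104.2^α·50^(1−α).
(167.5/104.2)^α = (50/16.4)^(1−α); take logs: α·ln(167.5/104.2) = (1−α)·ln(50/16.4), i.e. α·0.474671 = (1−α)·1.114742.
So α/(1−α) = (1.114742)/(0.474671) = 2.348452, and α = 2.348452/3.348452 ≈ 0.701.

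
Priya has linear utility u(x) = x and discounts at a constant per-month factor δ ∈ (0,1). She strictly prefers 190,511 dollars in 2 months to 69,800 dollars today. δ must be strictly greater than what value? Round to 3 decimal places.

Under u(x) = x this choice says 69800 < δ^2·190511.
Hence δ^2 > 69800/190511 = 0.36638, and x ↦ x^(1/2) is increasing on (0,∞).
δ > (69800/190511)^(1/2) ≈ 0.605.

δ > 0.605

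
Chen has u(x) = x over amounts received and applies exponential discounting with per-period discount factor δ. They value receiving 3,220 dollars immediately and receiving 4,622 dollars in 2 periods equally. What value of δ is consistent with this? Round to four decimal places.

Indifference means u(3220) = δ^2 · u(4622), so δ^2 = u(3220)/u(4622).
With u(x) = x: δ^2 = 3220/4622 = 0.69667.
Hence δ = (0.69667)^(1/2) = 0.834666.

δ ≈ 0.8347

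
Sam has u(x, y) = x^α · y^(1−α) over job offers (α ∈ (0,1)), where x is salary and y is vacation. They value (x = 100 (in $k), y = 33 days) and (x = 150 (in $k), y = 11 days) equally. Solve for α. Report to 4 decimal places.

Indifference: 100^α · 33^(1−α) = 150^α · 11^(1−α).
Rearrange to (100/150)^α = (11/33)^(1−α) and take logs: α·-0.4054651 = (1−α)·-1.0986123.
So α/(1−α) = (-1.0986123)/(-0.4054651) = 2.7095114, and α = 2.7095114/3.7095114 ≈ 0.7304.

α ≈ 0.7304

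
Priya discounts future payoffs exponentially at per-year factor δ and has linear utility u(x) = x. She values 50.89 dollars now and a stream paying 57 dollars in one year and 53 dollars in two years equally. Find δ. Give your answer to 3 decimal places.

δ ≈ 0.580

The stream is worth 57δ + 53δ² today, so 57δ + 53δ² = 50.89.
Rearranged: 53δ² + 57δ − 50.89 = 0.
δ = (−57 + √(57² + 4·53·50.89)) / (2·53) = (−57 + √14037.68) / 106 ≈ 0.580.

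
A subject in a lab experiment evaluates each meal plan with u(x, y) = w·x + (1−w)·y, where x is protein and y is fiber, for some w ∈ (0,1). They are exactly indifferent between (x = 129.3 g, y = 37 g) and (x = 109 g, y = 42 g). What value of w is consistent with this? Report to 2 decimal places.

Equating utilities: w·129.3 + (1−w)·37 = w·109 + (1−w)·42.
Collecting terms: w·20.3 = (1−w)·5.
The marginal rate of substitution is 5/20.3, so w = 5/(20.3+5) = 0.20.

w = 0.20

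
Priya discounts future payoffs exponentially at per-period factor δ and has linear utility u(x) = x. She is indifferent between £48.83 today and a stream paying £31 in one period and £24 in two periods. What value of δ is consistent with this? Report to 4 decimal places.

δ ≈ 0.9200

Equating present values: 48.83 = 31δ + 24δ².
So 24δ² + 31δ − 48.83 = 0.
δ = (−31 + √(31² + 4·24·48.83)) / (2·24) = (−31 + √5648.68) / 48 ≈ 0.9200.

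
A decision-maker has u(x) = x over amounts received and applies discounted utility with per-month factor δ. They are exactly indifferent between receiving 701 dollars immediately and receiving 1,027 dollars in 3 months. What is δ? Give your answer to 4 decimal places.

δ ≈ 0.8805

The payoff in 3 months is discounted by δ^3, so u(701) = δ^3·u(1027) and δ^3 = u(701)/u(1027).
With u(x) = x: δ^3 = 701/1027 = 0.68257.
Hence δ = (0.68257)^(1/3) = 0.880473.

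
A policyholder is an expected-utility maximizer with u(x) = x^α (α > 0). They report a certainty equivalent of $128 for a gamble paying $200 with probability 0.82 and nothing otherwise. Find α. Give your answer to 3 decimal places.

α ≈ 0.445

Since u(0) = 0, the lottery's EU is 0.82·200^α.
Setting u(128) equal to that: 128^α = 0.82·200^α ⇒ (128/200)^α = 0.82.
Take logs: α = ln 0.82 / ln(128/200) ≈ 0.44467.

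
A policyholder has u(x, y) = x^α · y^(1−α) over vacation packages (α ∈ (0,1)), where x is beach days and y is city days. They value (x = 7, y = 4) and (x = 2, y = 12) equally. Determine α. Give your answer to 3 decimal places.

α ≈ 0.467

Indifference: 7^α · 4^(1−α) = 2^α · 12^(1−α).
Rearrange to (7/2)^α = (12/4)^(1−α) and take logs: α·1.252763 = (1−α)·1.098612.
Thus α·(2.351375) = 1.098612, so α = 1.098612/2.351375 ≈ 0.467.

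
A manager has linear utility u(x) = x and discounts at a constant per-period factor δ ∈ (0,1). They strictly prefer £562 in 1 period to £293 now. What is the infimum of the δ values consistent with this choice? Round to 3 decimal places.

The preference means 293 < δ·562.
So δ > 293/562 = 0.52135.

δ > 0.521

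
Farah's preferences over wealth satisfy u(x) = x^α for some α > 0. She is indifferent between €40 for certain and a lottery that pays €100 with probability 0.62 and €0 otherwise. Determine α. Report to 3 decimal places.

Since u(0) = 0, the lottery's EU is 0.62·100^α.
Equating: 40^α = 0.62·100^α, i.e. 0.4000^α = 0.62.
Take logs: α = ln 0.62 / ln(40/100) ≈ 0.52171.

α ≈ 0.522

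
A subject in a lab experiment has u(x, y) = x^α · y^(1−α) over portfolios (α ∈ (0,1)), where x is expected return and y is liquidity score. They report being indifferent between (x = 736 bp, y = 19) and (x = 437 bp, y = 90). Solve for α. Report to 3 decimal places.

The Cobb–Douglas utilities coincide, so 736^α·19^(1−α) = 437^α·90^(1−α).
Taking logs: α·ln 736 + (1−α)·ln 19 = α·ln 437 + (1−α)·ln 90, i.e. α·0.521297 = (1−α)·1.555371.
With A = 0.521297 and B = 1.555371: α·A = (1−α)·B, so α = B/(A+B) = 1.555371/2.076668 ≈ 0.749.

α ≈ 0.749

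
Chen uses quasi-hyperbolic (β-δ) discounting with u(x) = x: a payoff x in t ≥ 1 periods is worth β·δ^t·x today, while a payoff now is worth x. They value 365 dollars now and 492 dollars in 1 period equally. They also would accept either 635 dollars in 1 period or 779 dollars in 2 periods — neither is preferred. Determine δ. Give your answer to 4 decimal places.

δ ≈ 0.8151

Both payoffs in the second observation are in the future, so β drops out: δ^1·635 = δ^2·779 ⇒ δ = 635/779 = 0.81515.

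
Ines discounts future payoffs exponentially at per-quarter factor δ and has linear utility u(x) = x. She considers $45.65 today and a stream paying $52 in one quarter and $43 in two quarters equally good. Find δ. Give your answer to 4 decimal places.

δ ≈ 0.5900

The stream is worth 52δ + 43δ² today, so 52δ + 43δ² = 45.65.
That is, 43δ² + 52δ − 45.65 = 0, a quadratic in δ.
The positive root is δ = [−52 + √(52² + 4·43·45.65)] / (2·43) = (−52 + 102.741)/86 ≈ 0.5900.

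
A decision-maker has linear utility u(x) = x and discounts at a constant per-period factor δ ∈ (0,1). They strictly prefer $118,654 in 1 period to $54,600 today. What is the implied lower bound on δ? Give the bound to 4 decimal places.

Comparing present values: 54600 < δ·118654.
So δ > 54600/118654 = 0.46016.

δ > 0.4602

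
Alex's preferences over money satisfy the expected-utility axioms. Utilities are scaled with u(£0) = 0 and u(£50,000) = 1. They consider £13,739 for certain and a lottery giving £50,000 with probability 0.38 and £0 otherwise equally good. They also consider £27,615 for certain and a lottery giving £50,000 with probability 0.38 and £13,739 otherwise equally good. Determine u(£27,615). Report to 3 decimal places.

From the first indifference, u(£13,739) = 0.38·u(£50,000) + 0.62·u(£0) = 0.38·1 + 0.62·0 = 0.38.
Chaining: u(£27,615) = 0.38·1.00 + 0.62·0.38 = 0.6156.

0.616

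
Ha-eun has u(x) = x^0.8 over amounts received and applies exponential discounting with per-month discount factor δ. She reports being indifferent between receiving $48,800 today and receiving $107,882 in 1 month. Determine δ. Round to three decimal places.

Indifference means u(48800) = δ · u(107882), so δ = u(48800)/u(107882).
Since u(x) = x^0.8, δ = (48800/107882)^0.8 = 0.45235^0.8 = 0.53012.

δ ≈ 0.530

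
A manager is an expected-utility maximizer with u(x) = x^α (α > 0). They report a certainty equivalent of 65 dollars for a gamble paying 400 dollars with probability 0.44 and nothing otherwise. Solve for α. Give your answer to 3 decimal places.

α ≈ 0.452

Since u(0) = 0, the lottery's EU is 0.44·400^α.
Setting u(65) equal to that: 65^α = 0.44·400^α ⇒ (65/400)^α = 0.44.
Taking logs: α·ln(65/400) = ln(0.44), so α = -0.820981 / -1.817077 ≈ 0.452.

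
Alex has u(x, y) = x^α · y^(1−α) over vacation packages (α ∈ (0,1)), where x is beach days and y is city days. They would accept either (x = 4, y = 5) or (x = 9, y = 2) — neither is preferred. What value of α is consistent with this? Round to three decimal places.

α ≈ 0.531

Set the two utilities equal: 4^α·5^(1−α) = 9^α·2^(1−α).
Rearrange to (4/9)^α = (2/5)^(1−α) and take logs: α·-0.810930 = (1−α)·-0.916291.
Thus α·(-1.727221) = -0.916291, so α = -0.916291/-1.727221 ≈ 0.531.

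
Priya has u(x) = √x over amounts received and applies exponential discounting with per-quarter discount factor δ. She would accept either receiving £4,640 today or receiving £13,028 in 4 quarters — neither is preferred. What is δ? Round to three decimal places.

δ ≈ 0.879

The payoff in 4 quarters is discounted by δ^4, so u(4640) = δ^4·u(13028) and δ^4 = u(4640)/u(13028).
With u(x) = √x: δ^4 = √4640/√13028 = √(4640/13028) = 0.59679.
Hence δ = (0.59679)^(1/4) = 0.87893.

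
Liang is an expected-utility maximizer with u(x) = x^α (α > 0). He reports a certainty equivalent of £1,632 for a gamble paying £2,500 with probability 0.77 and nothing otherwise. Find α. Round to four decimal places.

EU(lottery) = 0.77·2500^α + 0.23·0 = 0.77·2500^α.
Equating: 1632^α = 0.77·2500^α, i.e. 0.6528^α = 0.77.
α = ln(0.77) / ln(1632/2500) = -0.2613648/-0.4264845 ≈ 0.6128.

α ≈ 0.6128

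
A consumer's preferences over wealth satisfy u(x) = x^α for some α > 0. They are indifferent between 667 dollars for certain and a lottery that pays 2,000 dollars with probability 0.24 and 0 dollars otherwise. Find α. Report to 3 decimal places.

α ≈ 1.300

EU(lottery) = 0.24·2000^α + 0.76·0 = 0.24·2000^α.
Setting u(667) equal to that: 667^α = 0.24·2000^α ⇒ (667/2000)^α = 0.24.
α = ln(0.24) / ln(667/2000) = -1.427116/-1.098112 ≈ 1.300.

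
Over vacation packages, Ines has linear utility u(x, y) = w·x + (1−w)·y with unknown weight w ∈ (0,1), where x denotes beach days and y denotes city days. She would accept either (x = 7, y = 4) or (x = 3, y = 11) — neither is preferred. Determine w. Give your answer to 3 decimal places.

Equating utilities: w·7 + (1−w)·4 = w·3 + (1−w)·11.
w·(7−3) = (1−w)·(11−4), i.e. w·4 = (1−w)·7.
Hence w = 7/(4+7) = 7/11 = 0.636.

w = 0.636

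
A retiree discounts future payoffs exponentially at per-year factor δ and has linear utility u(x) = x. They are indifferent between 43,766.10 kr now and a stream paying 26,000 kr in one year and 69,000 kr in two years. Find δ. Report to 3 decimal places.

δ ≈ 0.630

The stream is worth 26000δ + 69000δ² today, so 26000δ + 69000δ² = 43766.10.
That is, 69000δ² + 26000δ − 43766.10 = 0, a quadratic in δ.
By the quadratic formula (taking the positive root), δ = (−26000 + √12755443600.00) / 138000 ≈ 0.630.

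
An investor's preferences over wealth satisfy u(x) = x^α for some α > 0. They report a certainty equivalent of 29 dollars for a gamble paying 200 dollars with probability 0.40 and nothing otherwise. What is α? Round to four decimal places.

α ≈ 0.4745

EU(lottery) = 0.40·200^α + 0.60·0 = 0.40·200^α.
Equating: 29^α = 0.40·200^α, i.e. 0.1450^α = 0.40.
Take logs: α = ln 0.40 / ln(29/200) ≈ 0.474511.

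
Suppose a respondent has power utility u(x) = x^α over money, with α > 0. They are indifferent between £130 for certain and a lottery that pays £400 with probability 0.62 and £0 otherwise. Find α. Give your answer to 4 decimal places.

EU(lottery) = 0.62·400^α + 0.38·0 = 0.62·400^α.
Setting u(130) equal to that: 130^α = 0.62·400^α ⇒ (130/400)^α = 0.62.
α = ln(0.62) / ln(130/400) = -0.4780358/-1.1239301 ≈ 0.4253.

α ≈ 0.4253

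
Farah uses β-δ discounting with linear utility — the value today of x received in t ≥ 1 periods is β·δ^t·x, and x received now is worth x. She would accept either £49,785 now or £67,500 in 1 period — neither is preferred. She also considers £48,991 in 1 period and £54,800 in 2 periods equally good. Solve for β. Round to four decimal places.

Both payoffs in the second observation are in the future, so β drops out: δ^1·48991 = δ^2·54800 ⇒ δ = 48991/54800 = 0.89400.
Substituting δ into 49785 = β·δ·67500: β = 49785/(60344.754) ≈ 0.8250.

β ≈ 0.8250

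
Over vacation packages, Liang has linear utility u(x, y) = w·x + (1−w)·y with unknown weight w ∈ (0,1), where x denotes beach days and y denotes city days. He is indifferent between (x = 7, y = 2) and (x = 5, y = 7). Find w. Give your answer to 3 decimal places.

w = 0.714

Indifference: w·7 + (1−w)·2 = w·5 + (1−w)·7.
Rearranging, 2·w − 5·(1−w) = 0.
The marginal rate of substitution is 5/2, so w = 5/(2+5) = 0.714.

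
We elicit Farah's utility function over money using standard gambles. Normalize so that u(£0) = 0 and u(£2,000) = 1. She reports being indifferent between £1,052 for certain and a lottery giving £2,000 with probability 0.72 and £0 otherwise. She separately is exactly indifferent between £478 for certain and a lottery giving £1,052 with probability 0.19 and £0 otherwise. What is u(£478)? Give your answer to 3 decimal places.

0.137

The first gamble pins u(£1,052): it must equal 0.72·1 + 0.28·0 = 0.72.
Chaining: u(£478) = 0.19·0.72 + 0.81·0.00 = 0.1368.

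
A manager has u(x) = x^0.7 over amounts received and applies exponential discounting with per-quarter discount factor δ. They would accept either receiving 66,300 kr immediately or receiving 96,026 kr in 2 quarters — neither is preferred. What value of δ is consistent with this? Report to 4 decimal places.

δ ≈ 0.8784

Indifference means u(66300) = δ^2 · u(96026), so δ^2 = u(66300)/u(96026).
With u(x) = x^0.7: δ^2 = 66300^0.7/96026^0.7 = (66300/96026)^0.7 = 0.77159.
Hence δ = (0.77159)^(1/2) = 0.878403.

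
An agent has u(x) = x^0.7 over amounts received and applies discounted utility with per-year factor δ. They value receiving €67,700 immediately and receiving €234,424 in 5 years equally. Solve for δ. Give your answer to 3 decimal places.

δ ≈ 0.840

The payoff in 5 years is discounted by δ^5, so u(67700) = δ^5·u(234424) and δ^5 = u(67700)/u(234424).
Since u(x) = x^0.7, δ^5 = (67700/234424)^0.7 = 0.28879^0.7 = 0.41919.
Hence δ = (0.41919)^(1/5) = 0.84039.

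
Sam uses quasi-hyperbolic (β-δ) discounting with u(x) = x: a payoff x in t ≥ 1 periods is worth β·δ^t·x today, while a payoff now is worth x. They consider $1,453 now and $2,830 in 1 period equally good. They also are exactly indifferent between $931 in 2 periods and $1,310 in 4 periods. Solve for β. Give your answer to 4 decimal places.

β ≈ 0.6090

Both payoffs in the second observation are in the future, so β drops out: δ^2·931 = δ^4·1310 ⇒ δ^2 = 931/1310 = 0.71069, so δ = 0.84302.
Substituting δ into 1453 = β·δ·2830: β = 1453/(2385.754) ≈ 0.6090.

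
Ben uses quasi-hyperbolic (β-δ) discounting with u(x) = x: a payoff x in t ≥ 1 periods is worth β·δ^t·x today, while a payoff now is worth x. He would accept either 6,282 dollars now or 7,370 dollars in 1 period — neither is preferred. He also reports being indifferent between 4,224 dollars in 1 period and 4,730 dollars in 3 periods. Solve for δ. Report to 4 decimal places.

δ ≈ 0.9450

The second indifference involves only future payoffs, so β cancels: β·δ^1·4224 = β·δ^3·4730, giving δ^2 = 4224/4730 = 0.89302, so δ = 0.94500.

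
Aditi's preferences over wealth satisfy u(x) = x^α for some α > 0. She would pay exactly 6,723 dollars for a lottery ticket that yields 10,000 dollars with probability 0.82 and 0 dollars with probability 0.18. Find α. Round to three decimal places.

α ≈ 0.500

EU(lottery) = 0.82·10000^α + 0.18·0 = 0.82·10000^α.
Indifference: 6723^α = 0.82·10000^α, so (6723/10000)^α = 0.82.
Take logs: α = ln 0.82 / ln(6723/10000) ≈ 0.49981.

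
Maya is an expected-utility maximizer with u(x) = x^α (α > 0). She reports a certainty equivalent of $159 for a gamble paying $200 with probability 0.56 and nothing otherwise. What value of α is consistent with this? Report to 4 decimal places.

α ≈ 2.5274

The lottery's expected utility is 0.56·u(200) + 0.44·u(0) = 0.56·200^α (since u(0) = 0 for α > 0).
Equating: 159^α = 0.56·200^α, i.e. 0.7950^α = 0.56.
Taking logs: α·ln(159/200) = ln(0.56), so α = -0.5798185 / -0.2294132 ≈ 2.5274.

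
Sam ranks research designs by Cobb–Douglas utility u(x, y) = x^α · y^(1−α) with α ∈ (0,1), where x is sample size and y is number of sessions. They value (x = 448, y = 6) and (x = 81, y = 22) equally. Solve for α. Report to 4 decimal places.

α ≈ 0.4317

Indifference: 448^α · 6^(1−α) = 81^α · 22^(1−α).
(448/81)^α = (22/6)^(1−α); take logs: α·ln(448/81) = (1−α)·ln(22/6), i.e. α·1.7103441 = (1−α)·1.2992830.
So α/(1−α) = (1.2992830)/(1.7103441) = 0.7596618, and α = 0.7596618/1.7596618 ≈ 0.4317.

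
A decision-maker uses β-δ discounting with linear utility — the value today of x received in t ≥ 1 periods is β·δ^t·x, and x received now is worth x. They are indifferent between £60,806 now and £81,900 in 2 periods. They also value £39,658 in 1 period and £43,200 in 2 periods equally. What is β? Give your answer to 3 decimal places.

The second indifference involves only future payoffs, so β cancels: β·δ^1·39658 = β·δ^2·43200, giving δ = 39658/43200 = 0.91801.
The first indifference: 60806 = β·δ^2·81900, so β = 60806/(δ^2·81900) = 60806/(0.84274·81900) ≈ 0.881.

β ≈ 0.881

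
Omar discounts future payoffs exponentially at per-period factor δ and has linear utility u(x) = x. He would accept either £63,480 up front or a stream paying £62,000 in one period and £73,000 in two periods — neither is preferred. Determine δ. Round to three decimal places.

Equating present values: 63480 = 62000δ + 73000δ².
Rearranged: 73000δ² + 62000δ − 63480 = 0.
The positive root is δ = [−62000 + √(62000² + 4·73000·63480)] / (2·73000) = (−62000 + 149600.000)/146000 ≈ 0.600.

δ ≈ 0.600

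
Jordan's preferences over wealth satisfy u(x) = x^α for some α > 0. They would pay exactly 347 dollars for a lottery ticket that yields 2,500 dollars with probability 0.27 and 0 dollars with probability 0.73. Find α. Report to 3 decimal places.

Since u(0) = 0, the lottery's EU is 0.27·2500^α.
Equating: 347^α = 0.27·2500^α, i.e. 0.1388^α = 0.27.
Taking logs: α·ln(347/2500) = ln(0.27), so α = -1.309333 / -1.974721 ≈ 0.663.

α ≈ 0.663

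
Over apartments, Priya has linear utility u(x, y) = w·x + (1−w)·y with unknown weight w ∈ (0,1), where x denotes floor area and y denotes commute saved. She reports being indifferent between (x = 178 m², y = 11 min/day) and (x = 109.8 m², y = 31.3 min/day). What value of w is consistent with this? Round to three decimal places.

Indifference: w·178 + (1−w)·11 = w·109.8 + (1−w)·31.3.
Collecting terms: w·68.2 = (1−w)·20.3.
So w/(1−w) = 20.3/68.2 = 0.2977, giving w = 20.3/(68.2+20.3) = 0.229.

w = 0.229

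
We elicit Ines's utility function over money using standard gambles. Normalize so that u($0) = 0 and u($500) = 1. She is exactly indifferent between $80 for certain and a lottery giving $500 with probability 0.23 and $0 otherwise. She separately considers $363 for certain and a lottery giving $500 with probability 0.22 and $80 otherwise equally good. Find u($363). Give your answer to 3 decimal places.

0.399

From the first indifference, u($80) = 0.23·u($500) + 0.77·u($0) = 0.23·1 + 0.77·0 = 0.23.
Chaining: u($363) = 0.22·1.00 + 0.78·0.23 = 0.3994.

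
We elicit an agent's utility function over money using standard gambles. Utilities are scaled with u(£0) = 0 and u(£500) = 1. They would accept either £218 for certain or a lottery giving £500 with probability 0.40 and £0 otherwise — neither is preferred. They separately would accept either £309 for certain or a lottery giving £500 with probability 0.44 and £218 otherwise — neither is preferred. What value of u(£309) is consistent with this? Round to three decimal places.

From the first indifference, u(£218) = 0.40·u(£500) + 0.60·u(£0) = 0.40·1 + 0.60·0 = 0.40.
Then u(£309) = 0.44·u(£500) + 0.56·u(£218) = 0.44·1.00 + 0.56·0.40 = 0.6640.

0.664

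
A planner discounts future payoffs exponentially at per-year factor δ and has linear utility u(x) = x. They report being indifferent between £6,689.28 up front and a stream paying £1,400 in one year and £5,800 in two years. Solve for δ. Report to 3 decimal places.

δ ≈ 0.960

The stream is worth 1400δ + 5800δ² today, so 1400δ + 5800δ² = 6689.28.
So 5800δ² + 1400δ − 6689.28 = 0.
δ = (−1400 + √(1400² + 4·5800·6689.28)) / (2·5800) = (−1400 + √157151296.00) / 11600 ≈ 0.960.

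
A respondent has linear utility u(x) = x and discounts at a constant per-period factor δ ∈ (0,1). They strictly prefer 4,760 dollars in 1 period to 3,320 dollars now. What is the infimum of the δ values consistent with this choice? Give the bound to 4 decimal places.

Comparing present values: 3320 < δ·4760.
So δ > 3320/4760 = 0.69748.

δ > 0.6975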